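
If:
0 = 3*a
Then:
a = 0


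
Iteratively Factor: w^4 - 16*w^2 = (w)*(w^3 - 16*w) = w*(w - 4)*(w^2 + 4*w) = w*(w - 4)*(w + 4)*(w)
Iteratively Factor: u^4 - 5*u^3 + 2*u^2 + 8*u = (u - 2)*(u^3 - 3*u^2 - 4*u) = u*(u - 2)*(u^2 - 3*u - 4) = u*(u - 2)*(u + 1)*(u - 4)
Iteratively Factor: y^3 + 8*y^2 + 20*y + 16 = (y + 2)*(y^2 + 6*y + 8) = (y + 2)^2*(y + 4)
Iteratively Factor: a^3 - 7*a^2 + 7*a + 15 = (a + 1)*(a^2 - 8*a + 15) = (a - 5)*(a + 1)*(a - 3)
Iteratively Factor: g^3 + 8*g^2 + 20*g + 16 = (g + 4)*(g^2 + 4*g + 4) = (g + 2)*(g + 4)*(g + 2)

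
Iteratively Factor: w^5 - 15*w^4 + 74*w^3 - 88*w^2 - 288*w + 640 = (w - 4)*(w^4 - 11*w^3 + 30*w^2 + 32*w - 160) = (w - 5)*(w - 4)*(w^3 - 6*w^2 + 32) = (w - 5)*(w - 4)*(w + 2)*(w^2 - 8*w + 16) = (w - 5)*(w - 4)^2*(w + 2)*(w - 4)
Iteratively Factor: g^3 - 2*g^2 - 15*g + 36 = (g + 4)*(g^2 - 6*g + 9) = (g - 3)*(g + 4)*(g - 3)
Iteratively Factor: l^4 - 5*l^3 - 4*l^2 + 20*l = (l - 5)*(l^3 - 4*l) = (l - 5)*(l - 2)*(l^2 + 2*l) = (l - 5)*(l - 2)*(l + 2)*(l)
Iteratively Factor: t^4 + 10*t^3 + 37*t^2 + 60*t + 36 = (t + 2)*(t^3 + 8*t^2 + 21*t + 18) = (t + 2)*(t + 3)*(t^2 + 5*t + 6) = (t + 2)*(t + 3)^2*(t + 2)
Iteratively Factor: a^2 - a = (a - 1)*(a)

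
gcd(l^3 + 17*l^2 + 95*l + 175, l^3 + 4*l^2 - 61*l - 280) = l^2 + 12*l + 35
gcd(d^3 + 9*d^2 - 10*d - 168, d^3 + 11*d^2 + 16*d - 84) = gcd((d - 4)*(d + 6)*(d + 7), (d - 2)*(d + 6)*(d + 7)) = d^2 + 13*d + 42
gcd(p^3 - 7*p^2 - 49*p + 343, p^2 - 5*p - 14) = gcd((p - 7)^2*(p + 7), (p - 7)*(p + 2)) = p - 7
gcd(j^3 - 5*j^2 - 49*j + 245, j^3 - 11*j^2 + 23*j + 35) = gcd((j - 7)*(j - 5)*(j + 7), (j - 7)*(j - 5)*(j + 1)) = j^2 - 12*j + 35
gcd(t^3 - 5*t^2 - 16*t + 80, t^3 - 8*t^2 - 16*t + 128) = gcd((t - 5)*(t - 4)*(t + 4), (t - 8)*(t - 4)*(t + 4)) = t^2 - 16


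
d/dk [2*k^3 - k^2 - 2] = 2*k*(3*k - 1)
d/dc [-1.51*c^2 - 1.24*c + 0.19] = -3.02*c - 1.24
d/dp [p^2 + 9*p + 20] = 2*p + 9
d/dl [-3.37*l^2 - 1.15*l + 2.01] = -6.74*l - 1.15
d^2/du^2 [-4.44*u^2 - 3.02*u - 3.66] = -8.88000000000000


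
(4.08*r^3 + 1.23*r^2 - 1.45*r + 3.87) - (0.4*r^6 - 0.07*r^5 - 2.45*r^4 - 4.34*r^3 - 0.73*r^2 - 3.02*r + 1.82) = -0.4*r^6 + 0.07*r^5 + 2.45*r^4 + 8.42*r^3 + 1.96*r^2 + 1.57*r + 2.05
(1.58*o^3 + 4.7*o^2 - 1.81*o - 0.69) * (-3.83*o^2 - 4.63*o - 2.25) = -6.0514*o^5 - 25.3164*o^4 - 18.3837*o^3 + 0.447999999999999*o^2 + 7.2672*o + 1.5525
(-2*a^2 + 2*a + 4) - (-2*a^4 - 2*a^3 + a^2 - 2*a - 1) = 2*a^4 + 2*a^3 - 3*a^2 + 4*a + 5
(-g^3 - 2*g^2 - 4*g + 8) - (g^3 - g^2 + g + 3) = -2*g^3 - g^2 - 5*g + 5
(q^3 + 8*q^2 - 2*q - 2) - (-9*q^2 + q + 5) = q^3 + 17*q^2 - 3*q - 7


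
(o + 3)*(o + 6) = o^2 + 9*o + 18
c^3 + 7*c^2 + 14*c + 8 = (c + 1)*(c + 2)*(c + 4)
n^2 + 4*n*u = n*(n + 4*u)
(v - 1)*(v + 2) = v^2 + v - 2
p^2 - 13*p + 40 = (p - 8)*(p - 5)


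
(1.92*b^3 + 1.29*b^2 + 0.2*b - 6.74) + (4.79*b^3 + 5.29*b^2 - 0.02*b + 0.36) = 6.71*b^3 + 6.58*b^2 + 0.18*b - 6.38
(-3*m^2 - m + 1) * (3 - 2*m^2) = 6*m^4 + 2*m^3 - 11*m^2 - 3*m + 3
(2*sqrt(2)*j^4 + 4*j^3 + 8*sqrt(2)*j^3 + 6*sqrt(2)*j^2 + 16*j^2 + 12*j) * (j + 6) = 2*sqrt(2)*j^5 + 4*j^4 + 20*sqrt(2)*j^4 + 40*j^3 + 54*sqrt(2)*j^3 + 36*sqrt(2)*j^2 + 108*j^2 + 72*j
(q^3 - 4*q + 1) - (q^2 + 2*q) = q^3 - q^2 - 6*q + 1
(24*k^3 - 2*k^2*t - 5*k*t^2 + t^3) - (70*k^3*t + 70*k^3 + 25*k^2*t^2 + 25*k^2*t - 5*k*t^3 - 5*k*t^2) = -70*k^3*t - 46*k^3 - 25*k^2*t^2 - 27*k^2*t + 5*k*t^3 + t^3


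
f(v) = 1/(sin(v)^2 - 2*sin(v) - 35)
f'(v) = (-2*sin(v)*cos(v) + 2*cos(v))/(sin(v)^2 - 2*sin(v) - 35)^2 = 2*(1 - sin(v))*cos(v)/((sin(v) - 7)^2*(sin(v) + 5)^2)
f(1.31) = -0.03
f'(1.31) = 0.00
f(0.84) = -0.03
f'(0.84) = 0.00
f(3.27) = -0.03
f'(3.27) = -0.00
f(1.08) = -0.03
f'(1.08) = 0.00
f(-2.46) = -0.03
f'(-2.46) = -0.00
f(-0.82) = -0.03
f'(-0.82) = 0.00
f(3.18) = -0.03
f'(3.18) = -0.00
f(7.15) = -0.03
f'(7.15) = 0.00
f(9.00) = -0.03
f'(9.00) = 0.00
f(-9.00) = -0.03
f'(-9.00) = 0.00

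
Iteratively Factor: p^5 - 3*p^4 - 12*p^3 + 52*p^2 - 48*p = (p - 3)*(p^4 - 12*p^2 + 16*p) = (p - 3)*(p - 2)*(p^3 + 2*p^2 - 8*p) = (p - 3)*(p - 2)^2*(p^2 + 4*p) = p*(p - 3)*(p - 2)^2*(p + 4)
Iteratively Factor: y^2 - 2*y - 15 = (y - 5)*(y + 3)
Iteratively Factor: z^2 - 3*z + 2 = (z - 1)*(z - 2)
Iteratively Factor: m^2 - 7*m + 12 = (m - 4)*(m - 3)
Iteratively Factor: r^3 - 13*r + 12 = (r - 3)*(r^2 + 3*r - 4) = (r - 3)*(r - 1)*(r + 4)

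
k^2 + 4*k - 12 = (k - 2)*(k + 6)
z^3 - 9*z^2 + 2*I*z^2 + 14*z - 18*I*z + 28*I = (z - 7)*(z - 2)*(z + 2*I)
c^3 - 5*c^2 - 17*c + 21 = (c - 7)*(c - 1)*(c + 3)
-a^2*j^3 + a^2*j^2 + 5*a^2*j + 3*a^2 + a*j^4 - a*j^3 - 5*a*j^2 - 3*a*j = (-a + j)*(j - 3)*(j + 1)*(a*j + a)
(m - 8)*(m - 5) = m^2 - 13*m + 40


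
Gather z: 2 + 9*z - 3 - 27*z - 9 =-18*z - 10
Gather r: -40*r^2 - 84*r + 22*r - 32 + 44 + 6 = -40*r^2 - 62*r + 18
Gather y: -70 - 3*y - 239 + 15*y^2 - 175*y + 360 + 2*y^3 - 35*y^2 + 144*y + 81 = 2*y^3 - 20*y^2 - 34*y + 132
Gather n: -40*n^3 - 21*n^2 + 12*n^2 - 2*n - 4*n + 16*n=-40*n^3 - 9*n^2 + 10*n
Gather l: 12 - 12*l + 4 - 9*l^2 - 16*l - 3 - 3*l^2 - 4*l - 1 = -12*l^2 - 32*l + 12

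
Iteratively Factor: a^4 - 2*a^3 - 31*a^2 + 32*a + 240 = (a - 5)*(a^3 + 3*a^2 - 16*a - 48) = (a - 5)*(a + 4)*(a^2 - a - 12) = (a - 5)*(a + 3)*(a + 4)*(a - 4)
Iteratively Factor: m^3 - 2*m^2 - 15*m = (m + 3)*(m^2 - 5*m) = (m - 5)*(m + 3)*(m)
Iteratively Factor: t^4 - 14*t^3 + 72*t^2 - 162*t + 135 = (t - 3)*(t^3 - 11*t^2 + 39*t - 45) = (t - 5)*(t - 3)*(t^2 - 6*t + 9) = (t - 5)*(t - 3)^2*(t - 3)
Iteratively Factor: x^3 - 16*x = (x)*(x^2 - 16) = x*(x - 4)*(x + 4)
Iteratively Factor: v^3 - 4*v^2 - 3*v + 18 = (v - 3)*(v^2 - v - 6) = (v - 3)*(v + 2)*(v - 3)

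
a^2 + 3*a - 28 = (a - 4)*(a + 7)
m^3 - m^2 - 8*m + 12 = (m - 2)^2*(m + 3)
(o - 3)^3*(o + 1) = o^4 - 8*o^3 + 18*o^2 - 27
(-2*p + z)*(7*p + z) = -14*p^2 + 5*p*z + z^2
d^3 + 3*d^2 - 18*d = d*(d - 3)*(d + 6)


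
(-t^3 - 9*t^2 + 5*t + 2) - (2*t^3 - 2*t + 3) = -3*t^3 - 9*t^2 + 7*t - 1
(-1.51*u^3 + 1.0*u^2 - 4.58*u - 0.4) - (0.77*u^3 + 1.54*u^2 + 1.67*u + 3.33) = -2.28*u^3 - 0.54*u^2 - 6.25*u - 3.73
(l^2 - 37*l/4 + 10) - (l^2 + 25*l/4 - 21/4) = 61/4 - 31*l/2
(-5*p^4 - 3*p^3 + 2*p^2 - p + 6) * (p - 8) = -5*p^5 + 37*p^4 + 26*p^3 - 17*p^2 + 14*p - 48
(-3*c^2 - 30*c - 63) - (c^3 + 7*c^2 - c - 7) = -c^3 - 10*c^2 - 29*c - 56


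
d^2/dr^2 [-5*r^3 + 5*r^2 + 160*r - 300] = 10 - 30*r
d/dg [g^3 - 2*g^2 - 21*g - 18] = 3*g^2 - 4*g - 21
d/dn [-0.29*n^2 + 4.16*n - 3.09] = 4.16 - 0.58*n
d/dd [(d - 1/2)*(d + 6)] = 2*d + 11/2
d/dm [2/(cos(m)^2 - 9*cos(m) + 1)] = 2*(2*cos(m) - 9)*sin(m)/(cos(m)^2 - 9*cos(m) + 1)^2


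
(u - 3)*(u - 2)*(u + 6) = u^3 + u^2 - 24*u + 36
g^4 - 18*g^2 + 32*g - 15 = (g - 3)*(g - 1)^2*(g + 5)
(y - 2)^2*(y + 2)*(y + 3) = y^4 + y^3 - 10*y^2 - 4*y + 24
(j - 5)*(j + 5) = j^2 - 25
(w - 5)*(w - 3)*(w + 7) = w^3 - w^2 - 41*w + 105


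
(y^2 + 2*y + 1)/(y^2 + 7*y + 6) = (y + 1)/(y + 6)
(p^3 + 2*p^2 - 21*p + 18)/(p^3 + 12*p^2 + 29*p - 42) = (p - 3)/(p + 7)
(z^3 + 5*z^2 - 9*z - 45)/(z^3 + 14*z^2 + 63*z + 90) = (z - 3)/(z + 6)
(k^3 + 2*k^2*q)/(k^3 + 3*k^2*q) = (k + 2*q)/(k + 3*q)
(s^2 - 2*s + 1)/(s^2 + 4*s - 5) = (s - 1)/(s + 5)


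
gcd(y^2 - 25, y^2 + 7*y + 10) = y + 5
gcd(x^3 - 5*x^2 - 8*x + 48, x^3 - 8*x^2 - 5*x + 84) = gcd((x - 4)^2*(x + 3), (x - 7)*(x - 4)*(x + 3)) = x^2 - x - 12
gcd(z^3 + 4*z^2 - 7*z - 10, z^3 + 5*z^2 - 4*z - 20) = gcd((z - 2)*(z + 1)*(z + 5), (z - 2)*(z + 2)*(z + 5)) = z^2 + 3*z - 10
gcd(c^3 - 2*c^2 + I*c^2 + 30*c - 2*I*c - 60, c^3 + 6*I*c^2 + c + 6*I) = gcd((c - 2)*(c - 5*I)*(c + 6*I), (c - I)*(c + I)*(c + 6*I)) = c + 6*I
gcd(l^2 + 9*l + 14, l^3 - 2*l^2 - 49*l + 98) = l + 7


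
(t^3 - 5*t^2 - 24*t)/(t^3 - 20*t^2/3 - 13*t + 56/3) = 3*t*(t + 3)/(3*t^2 + 4*t - 7)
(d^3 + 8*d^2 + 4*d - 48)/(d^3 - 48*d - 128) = (d^2 + 4*d - 12)/(d^2 - 4*d - 32)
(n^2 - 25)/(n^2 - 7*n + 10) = (n + 5)/(n - 2)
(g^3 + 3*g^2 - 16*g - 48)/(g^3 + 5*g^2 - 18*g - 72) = (g + 4)/(g + 6)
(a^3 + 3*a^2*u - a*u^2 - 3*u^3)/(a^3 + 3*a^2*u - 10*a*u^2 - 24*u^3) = (a^3 + 3*a^2*u - a*u^2 - 3*u^3)/(a^3 + 3*a^2*u - 10*a*u^2 - 24*u^3)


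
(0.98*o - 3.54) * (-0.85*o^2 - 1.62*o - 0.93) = -0.833*o^3 + 1.4214*o^2 + 4.8234*o + 3.2922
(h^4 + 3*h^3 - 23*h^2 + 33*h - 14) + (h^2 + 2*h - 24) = h^4 + 3*h^3 - 22*h^2 + 35*h - 38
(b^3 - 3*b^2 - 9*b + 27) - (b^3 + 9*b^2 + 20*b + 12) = -12*b^2 - 29*b + 15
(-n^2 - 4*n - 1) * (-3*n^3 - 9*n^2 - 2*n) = 3*n^5 + 21*n^4 + 41*n^3 + 17*n^2 + 2*n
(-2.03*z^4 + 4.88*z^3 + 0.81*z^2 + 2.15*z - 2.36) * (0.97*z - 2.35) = -1.9691*z^5 + 9.5041*z^4 - 10.6823*z^3 + 0.181999999999999*z^2 - 7.3417*z + 5.546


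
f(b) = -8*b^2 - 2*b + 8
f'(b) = -16*b - 2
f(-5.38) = -212.80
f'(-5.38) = 84.08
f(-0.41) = 7.48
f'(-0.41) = 4.56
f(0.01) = 7.98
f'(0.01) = -2.16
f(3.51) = -97.58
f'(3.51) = -58.16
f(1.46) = -11.97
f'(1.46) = -25.36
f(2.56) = -49.55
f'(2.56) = -42.96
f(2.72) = -56.63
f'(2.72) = -45.52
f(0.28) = 6.81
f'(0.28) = -6.48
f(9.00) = -658.00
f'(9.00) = -146.00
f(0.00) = 8.00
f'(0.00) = -2.00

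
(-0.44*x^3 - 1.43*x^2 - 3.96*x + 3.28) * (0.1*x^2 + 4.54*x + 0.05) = -0.044*x^5 - 2.1406*x^4 - 6.9102*x^3 - 17.7219*x^2 + 14.6932*x + 0.164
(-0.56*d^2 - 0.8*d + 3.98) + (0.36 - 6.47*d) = -0.56*d^2 - 7.27*d + 4.34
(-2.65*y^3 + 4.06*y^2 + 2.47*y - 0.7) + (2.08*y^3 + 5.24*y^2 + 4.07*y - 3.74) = -0.57*y^3 + 9.3*y^2 + 6.54*y - 4.44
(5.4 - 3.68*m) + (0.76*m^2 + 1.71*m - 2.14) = 0.76*m^2 - 1.97*m + 3.26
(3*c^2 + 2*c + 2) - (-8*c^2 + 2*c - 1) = 11*c^2 + 3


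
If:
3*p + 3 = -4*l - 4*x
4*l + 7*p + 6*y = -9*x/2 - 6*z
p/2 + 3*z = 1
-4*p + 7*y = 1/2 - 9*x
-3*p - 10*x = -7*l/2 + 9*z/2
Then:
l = -3407/9106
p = -823/4553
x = -1094/4553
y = 87/314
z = 9929/27318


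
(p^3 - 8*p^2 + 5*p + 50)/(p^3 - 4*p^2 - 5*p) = (p^2 - 3*p - 10)/(p*(p + 1))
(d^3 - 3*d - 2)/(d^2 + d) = d - 1 - 2/d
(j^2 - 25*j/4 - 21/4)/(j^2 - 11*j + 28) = (j + 3/4)/(j - 4)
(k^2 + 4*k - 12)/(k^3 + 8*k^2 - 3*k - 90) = (k - 2)/(k^2 + 2*k - 15)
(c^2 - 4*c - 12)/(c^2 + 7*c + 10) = (c - 6)/(c + 5)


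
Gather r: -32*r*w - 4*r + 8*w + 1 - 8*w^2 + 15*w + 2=r*(-32*w - 4) - 8*w^2 + 23*w + 3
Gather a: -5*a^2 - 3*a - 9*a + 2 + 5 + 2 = -5*a^2 - 12*a + 9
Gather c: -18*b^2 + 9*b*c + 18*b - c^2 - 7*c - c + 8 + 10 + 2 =-18*b^2 + 18*b - c^2 + c*(9*b - 8) + 20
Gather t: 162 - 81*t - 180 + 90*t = 9*t - 18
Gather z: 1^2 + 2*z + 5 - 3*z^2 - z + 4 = -3*z^2 + z + 10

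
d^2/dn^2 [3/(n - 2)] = 6/(n - 2)^3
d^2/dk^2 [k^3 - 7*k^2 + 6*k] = 6*k - 14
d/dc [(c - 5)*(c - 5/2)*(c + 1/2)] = 3*c^2 - 14*c + 35/4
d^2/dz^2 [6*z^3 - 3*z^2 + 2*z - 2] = 36*z - 6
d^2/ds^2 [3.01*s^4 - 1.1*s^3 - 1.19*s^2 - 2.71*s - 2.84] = 36.12*s^2 - 6.6*s - 2.38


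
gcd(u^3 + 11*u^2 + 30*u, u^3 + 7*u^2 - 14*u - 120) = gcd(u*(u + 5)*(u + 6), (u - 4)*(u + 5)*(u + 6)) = u^2 + 11*u + 30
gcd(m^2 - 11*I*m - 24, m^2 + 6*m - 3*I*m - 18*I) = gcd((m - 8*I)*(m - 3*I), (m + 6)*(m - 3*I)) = m - 3*I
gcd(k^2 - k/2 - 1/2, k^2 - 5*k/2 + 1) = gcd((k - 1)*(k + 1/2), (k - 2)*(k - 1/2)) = 1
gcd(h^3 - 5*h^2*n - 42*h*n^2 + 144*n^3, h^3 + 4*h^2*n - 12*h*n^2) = h + 6*n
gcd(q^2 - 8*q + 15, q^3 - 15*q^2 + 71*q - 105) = q^2 - 8*q + 15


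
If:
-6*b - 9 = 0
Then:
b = -3/2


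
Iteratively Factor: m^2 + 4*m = (m)*(m + 4)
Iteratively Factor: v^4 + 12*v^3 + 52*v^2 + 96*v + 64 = (v + 4)*(v^3 + 8*v^2 + 20*v + 16) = (v + 4)^2*(v^2 + 4*v + 4) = (v + 2)*(v + 4)^2*(v + 2)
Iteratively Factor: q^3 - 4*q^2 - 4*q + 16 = (q - 2)*(q^2 - 2*q - 8) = (q - 4)*(q - 2)*(q + 2)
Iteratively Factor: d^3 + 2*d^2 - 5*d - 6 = (d + 1)*(d^2 + d - 6) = (d - 2)*(d + 1)*(d + 3)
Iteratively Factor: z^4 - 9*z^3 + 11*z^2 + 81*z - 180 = (z - 4)*(z^3 - 5*z^2 - 9*z + 45) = (z - 5)*(z - 4)*(z^2 - 9) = (z - 5)*(z - 4)*(z - 3)*(z + 3)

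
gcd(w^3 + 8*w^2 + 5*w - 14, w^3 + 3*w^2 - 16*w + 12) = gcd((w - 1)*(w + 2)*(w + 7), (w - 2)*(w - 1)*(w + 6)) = w - 1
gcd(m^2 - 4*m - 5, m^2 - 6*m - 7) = m + 1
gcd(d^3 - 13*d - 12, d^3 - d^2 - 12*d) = d^2 - d - 12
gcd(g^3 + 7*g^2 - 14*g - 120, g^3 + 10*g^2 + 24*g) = g + 6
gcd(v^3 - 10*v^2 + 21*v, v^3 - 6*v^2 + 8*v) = v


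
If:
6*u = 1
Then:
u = 1/6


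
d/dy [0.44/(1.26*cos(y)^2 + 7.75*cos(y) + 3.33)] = (1.1088*cos(y) + 3.41)*sin(y)/(1.26*cos(y)^2 + 7.75*cos(y) + 3.33)^2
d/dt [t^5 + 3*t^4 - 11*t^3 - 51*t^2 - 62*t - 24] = 5*t^4 + 12*t^3 - 33*t^2 - 102*t - 62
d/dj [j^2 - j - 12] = 2*j - 1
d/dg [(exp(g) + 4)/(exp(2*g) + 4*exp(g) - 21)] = (-2*(exp(g) + 2)*(exp(g) + 4) + exp(2*g) + 4*exp(g) - 21)*exp(g)/(exp(2*g) + 4*exp(g) - 21)^2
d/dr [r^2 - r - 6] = 2*r - 1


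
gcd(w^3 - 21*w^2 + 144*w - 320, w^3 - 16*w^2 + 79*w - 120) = w^2 - 13*w + 40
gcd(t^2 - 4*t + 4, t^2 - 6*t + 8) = t - 2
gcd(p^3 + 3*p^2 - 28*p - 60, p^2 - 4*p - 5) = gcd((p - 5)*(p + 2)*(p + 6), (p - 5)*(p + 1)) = p - 5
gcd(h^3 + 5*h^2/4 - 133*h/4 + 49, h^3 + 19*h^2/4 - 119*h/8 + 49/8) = h^2 + 21*h/4 - 49/4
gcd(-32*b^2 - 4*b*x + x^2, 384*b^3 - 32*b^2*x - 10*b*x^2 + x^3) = -8*b + x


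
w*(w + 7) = w^2 + 7*w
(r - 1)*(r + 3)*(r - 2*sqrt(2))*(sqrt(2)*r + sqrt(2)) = sqrt(2)*r^4 - 4*r^3 + 3*sqrt(2)*r^3 - 12*r^2 - sqrt(2)*r^2 - 3*sqrt(2)*r + 4*r + 12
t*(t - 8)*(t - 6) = t^3 - 14*t^2 + 48*t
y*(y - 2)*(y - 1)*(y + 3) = y^4 - 7*y^2 + 6*y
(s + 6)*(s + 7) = s^2 + 13*s + 42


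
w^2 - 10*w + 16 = (w - 8)*(w - 2)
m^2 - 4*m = m*(m - 4)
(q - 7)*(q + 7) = q^2 - 49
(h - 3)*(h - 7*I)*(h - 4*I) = h^3 - 3*h^2 - 11*I*h^2 - 28*h + 33*I*h + 84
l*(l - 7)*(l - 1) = l^3 - 8*l^2 + 7*l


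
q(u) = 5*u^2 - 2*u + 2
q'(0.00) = -2.00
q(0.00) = 2.00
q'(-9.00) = -92.00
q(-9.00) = 425.00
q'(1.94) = 17.40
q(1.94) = 16.94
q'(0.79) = 5.90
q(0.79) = 3.54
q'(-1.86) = -20.60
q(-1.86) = 23.02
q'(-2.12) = -23.20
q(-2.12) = 28.71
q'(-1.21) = -14.10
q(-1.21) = 11.74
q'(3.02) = 28.20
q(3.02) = 41.56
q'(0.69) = 4.90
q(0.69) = 3.00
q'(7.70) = 75.00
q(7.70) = 283.05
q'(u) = 10*u - 2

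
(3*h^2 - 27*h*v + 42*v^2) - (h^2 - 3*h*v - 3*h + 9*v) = 2*h^2 - 24*h*v + 3*h + 42*v^2 - 9*v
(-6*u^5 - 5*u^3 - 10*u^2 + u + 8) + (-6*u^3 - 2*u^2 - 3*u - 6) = -6*u^5 - 11*u^3 - 12*u^2 - 2*u + 2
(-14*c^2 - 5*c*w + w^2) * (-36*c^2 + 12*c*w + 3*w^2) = 504*c^4 + 12*c^3*w - 138*c^2*w^2 - 3*c*w^3 + 3*w^4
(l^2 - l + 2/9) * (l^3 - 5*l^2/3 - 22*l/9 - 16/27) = l^5 - 8*l^4/3 - 5*l^3/9 + 40*l^2/27 + 4*l/81 - 32/243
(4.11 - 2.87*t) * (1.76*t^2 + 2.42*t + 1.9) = -5.0512*t^3 + 0.288200000000001*t^2 + 4.4932*t + 7.809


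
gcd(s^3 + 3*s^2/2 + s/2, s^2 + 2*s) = s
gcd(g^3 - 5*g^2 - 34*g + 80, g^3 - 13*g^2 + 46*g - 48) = g^2 - 10*g + 16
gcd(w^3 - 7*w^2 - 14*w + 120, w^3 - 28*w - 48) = w^2 - 2*w - 24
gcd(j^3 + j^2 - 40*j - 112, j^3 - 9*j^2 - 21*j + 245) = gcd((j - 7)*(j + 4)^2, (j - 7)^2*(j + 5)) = j - 7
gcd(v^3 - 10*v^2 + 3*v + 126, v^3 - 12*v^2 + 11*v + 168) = v^2 - 4*v - 21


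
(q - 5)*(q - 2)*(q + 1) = q^3 - 6*q^2 + 3*q + 10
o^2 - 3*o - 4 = (o - 4)*(o + 1)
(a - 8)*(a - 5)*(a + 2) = a^3 - 11*a^2 + 14*a + 80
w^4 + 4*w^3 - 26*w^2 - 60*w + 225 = (w - 3)^2*(w + 5)^2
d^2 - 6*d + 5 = (d - 5)*(d - 1)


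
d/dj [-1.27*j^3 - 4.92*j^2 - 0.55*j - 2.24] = -3.81*j^2 - 9.84*j - 0.55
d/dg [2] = 0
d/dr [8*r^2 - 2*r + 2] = 16*r - 2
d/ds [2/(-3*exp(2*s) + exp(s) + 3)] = (12*exp(s) - 2)*exp(s)/(-3*exp(2*s) + exp(s) + 3)^2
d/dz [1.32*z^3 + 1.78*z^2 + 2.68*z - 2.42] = 3.96*z^2 + 3.56*z + 2.68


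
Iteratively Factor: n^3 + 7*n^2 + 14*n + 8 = (n + 1)*(n^2 + 6*n + 8) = (n + 1)*(n + 2)*(n + 4)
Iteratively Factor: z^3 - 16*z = (z)*(z^2 - 16) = z*(z - 4)*(z + 4)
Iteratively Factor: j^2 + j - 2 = (j - 1)*(j + 2)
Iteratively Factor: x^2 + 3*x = (x)*(x + 3)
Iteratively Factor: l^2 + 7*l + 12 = (l + 4)*(l + 3)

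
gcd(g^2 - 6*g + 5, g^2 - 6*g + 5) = g^2 - 6*g + 5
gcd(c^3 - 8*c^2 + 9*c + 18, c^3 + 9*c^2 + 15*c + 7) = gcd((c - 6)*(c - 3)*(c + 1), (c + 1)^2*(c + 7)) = c + 1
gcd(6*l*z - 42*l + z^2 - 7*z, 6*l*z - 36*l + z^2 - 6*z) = 6*l + z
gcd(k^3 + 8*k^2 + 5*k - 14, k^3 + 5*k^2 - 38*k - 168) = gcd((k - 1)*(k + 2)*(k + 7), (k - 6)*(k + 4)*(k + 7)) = k + 7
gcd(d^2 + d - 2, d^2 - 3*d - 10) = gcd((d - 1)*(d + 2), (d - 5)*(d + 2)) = d + 2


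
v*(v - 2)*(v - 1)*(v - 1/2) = v^4 - 7*v^3/2 + 7*v^2/2 - v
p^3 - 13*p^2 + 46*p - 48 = (p - 8)*(p - 3)*(p - 2)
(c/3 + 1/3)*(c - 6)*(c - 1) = c^3/3 - 2*c^2 - c/3 + 2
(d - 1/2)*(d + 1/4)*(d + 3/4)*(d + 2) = d^4 + 5*d^3/2 + 11*d^2/16 - 23*d/32 - 3/16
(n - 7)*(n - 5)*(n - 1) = n^3 - 13*n^2 + 47*n - 35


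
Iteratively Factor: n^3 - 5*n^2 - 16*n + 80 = (n + 4)*(n^2 - 9*n + 20) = (n - 4)*(n + 4)*(n - 5)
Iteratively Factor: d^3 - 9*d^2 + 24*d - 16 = (d - 4)*(d^2 - 5*d + 4) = (d - 4)^2*(d - 1)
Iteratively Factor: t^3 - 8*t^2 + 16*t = (t)*(t^2 - 8*t + 16) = t*(t - 4)*(t - 4)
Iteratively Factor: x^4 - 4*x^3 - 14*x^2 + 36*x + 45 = (x + 3)*(x^3 - 7*x^2 + 7*x + 15) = (x - 3)*(x + 3)*(x^2 - 4*x - 5) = (x - 5)*(x - 3)*(x + 3)*(x + 1)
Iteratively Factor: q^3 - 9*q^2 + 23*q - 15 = (q - 3)*(q^2 - 6*q + 5) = (q - 3)*(q - 1)*(q - 5)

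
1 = 1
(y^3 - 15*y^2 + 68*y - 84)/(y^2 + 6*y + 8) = (y^3 - 15*y^2 + 68*y - 84)/(y^2 + 6*y + 8)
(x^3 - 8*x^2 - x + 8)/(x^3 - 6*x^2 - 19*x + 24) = (x + 1)/(x + 3)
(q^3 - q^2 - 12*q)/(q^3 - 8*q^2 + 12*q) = (q^2 - q - 12)/(q^2 - 8*q + 12)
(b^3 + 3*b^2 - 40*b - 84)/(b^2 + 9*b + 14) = b - 6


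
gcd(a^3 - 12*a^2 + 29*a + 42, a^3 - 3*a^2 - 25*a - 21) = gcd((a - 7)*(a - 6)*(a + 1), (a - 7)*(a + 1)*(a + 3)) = a^2 - 6*a - 7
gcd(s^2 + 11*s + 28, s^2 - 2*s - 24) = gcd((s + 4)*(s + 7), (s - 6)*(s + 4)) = s + 4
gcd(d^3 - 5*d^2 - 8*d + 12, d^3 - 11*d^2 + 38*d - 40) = 1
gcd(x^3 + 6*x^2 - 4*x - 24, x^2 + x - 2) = x + 2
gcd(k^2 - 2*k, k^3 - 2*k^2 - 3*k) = k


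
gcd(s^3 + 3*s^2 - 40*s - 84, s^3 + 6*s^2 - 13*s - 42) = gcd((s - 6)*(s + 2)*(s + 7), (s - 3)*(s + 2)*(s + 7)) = s^2 + 9*s + 14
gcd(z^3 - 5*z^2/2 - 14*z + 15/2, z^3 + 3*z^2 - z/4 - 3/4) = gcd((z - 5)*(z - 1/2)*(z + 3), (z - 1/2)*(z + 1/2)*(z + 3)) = z^2 + 5*z/2 - 3/2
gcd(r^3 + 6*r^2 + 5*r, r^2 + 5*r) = r^2 + 5*r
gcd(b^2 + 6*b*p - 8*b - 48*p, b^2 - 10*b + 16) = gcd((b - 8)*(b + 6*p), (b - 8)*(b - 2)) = b - 8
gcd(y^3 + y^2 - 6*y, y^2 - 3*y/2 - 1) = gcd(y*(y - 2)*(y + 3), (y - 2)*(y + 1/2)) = y - 2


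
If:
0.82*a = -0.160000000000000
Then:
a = -0.20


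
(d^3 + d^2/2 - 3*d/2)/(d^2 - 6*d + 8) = d*(2*d^2 + d - 3)/(2*(d^2 - 6*d + 8))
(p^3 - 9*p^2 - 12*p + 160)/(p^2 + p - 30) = (p^2 - 4*p - 32)/(p + 6)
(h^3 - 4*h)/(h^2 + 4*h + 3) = h*(h^2 - 4)/(h^2 + 4*h + 3)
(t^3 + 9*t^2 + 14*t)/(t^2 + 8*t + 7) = t*(t + 2)/(t + 1)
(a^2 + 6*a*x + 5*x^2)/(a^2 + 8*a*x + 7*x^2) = (a + 5*x)/(a + 7*x)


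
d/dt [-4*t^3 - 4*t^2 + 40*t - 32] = -12*t^2 - 8*t + 40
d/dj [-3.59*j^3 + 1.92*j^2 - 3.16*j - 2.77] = -10.77*j^2 + 3.84*j - 3.16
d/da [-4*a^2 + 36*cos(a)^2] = -8*a - 36*sin(2*a)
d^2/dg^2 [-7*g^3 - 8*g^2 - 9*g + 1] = -42*g - 16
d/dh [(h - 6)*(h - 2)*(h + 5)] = 3*h^2 - 6*h - 28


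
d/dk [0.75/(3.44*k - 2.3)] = -2.58/(3.44*k - 2.3)^2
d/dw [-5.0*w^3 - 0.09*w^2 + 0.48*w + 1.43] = -15.0*w^2 - 0.18*w + 0.48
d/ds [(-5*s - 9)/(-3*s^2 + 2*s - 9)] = 3*(-5*s^2 - 18*s + 21)/(9*s^4 - 12*s^3 + 58*s^2 - 36*s + 81)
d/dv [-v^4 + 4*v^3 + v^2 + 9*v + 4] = -4*v^3 + 12*v^2 + 2*v + 9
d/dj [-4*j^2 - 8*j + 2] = -8*j - 8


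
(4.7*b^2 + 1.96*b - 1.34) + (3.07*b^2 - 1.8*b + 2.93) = 7.77*b^2 + 0.16*b + 1.59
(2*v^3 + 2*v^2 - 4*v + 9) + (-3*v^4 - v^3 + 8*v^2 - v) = -3*v^4 + v^3 + 10*v^2 - 5*v + 9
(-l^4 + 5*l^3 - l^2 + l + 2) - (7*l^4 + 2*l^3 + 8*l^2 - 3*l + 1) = -8*l^4 + 3*l^3 - 9*l^2 + 4*l + 1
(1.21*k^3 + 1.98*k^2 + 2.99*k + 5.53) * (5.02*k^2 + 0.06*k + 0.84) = 6.0742*k^5 + 10.0122*k^4 + 16.145*k^3 + 29.6032*k^2 + 2.8434*k + 4.6452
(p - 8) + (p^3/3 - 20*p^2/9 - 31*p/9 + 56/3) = p^3/3 - 20*p^2/9 - 22*p/9 + 32/3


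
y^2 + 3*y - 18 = (y - 3)*(y + 6)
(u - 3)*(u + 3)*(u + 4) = u^3 + 4*u^2 - 9*u - 36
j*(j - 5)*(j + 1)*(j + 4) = j^4 - 21*j^2 - 20*j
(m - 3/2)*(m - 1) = m^2 - 5*m/2 + 3/2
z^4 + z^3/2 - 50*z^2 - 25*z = z*(z + 1/2)*(z - 5*sqrt(2))*(z + 5*sqrt(2))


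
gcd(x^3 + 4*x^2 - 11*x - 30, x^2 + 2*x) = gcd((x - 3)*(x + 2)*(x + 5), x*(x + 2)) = x + 2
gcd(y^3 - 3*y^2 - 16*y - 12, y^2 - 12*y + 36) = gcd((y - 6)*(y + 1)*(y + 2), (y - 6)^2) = y - 6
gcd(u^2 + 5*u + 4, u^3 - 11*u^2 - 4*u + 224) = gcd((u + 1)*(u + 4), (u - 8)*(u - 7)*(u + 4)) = u + 4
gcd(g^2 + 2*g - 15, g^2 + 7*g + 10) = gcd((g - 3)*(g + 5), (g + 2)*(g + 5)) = g + 5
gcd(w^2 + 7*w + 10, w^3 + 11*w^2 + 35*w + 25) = w + 5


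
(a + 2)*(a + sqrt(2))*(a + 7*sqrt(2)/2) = a^3 + 2*a^2 + 9*sqrt(2)*a^2/2 + 7*a + 9*sqrt(2)*a + 14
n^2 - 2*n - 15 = (n - 5)*(n + 3)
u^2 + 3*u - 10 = (u - 2)*(u + 5)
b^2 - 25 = (b - 5)*(b + 5)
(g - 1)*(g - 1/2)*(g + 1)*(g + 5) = g^4 + 9*g^3/2 - 7*g^2/2 - 9*g/2 + 5/2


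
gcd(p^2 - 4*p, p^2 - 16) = p - 4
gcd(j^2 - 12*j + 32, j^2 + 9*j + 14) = 1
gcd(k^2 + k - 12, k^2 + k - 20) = 1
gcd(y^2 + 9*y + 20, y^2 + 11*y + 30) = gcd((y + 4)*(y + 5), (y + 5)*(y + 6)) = y + 5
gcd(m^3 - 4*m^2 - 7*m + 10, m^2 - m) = m - 1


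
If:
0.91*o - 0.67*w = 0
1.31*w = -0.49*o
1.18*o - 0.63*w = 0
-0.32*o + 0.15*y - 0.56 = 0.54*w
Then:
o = 0.00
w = 0.00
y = 3.73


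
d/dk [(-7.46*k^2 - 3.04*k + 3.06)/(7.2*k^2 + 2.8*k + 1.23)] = (1.0*k^2 - 62.4156*k - 12.3072)/(51.84*k^4 + 40.32*k^3 + 25.552*k^2 + 6.888*k + 1.5129)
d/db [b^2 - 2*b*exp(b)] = -2*b*exp(b) + 2*b - 2*exp(b)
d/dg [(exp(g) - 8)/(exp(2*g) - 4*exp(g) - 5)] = (-2*(exp(g) - 8)*(exp(g) - 2) + exp(2*g) - 4*exp(g) - 5)*exp(g)/(-exp(2*g) + 4*exp(g) + 5)^2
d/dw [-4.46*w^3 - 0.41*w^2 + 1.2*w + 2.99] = -13.38*w^2 - 0.82*w + 1.2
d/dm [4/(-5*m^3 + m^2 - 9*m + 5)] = 4*(15*m^2 - 2*m + 9)/(5*m^3 - m^2 + 9*m - 5)^2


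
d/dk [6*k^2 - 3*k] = 12*k - 3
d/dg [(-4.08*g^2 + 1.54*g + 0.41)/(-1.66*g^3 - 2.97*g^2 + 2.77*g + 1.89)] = (-6.7728*g^4 + 5.1128*g^3 - 4.686*g^2 - 12.987*g + 1.7749)/(2.7556*g^6 + 9.8604*g^5 - 0.375499999999997*g^4 - 22.7286*g^3 - 3.5537*g^2 + 10.4706*g + 3.5721)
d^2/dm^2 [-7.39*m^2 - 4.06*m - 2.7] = -14.7800000000000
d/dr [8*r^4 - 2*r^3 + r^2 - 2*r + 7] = 32*r^3 - 6*r^2 + 2*r - 2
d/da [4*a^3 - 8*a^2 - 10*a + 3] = 12*a^2 - 16*a - 10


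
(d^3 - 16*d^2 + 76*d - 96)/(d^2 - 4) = (d^2 - 14*d + 48)/(d + 2)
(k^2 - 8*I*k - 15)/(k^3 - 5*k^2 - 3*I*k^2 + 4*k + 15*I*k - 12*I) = (k - 5*I)/(k^2 - 5*k + 4)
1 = 1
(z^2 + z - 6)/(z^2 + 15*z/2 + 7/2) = 2*(z^2 + z - 6)/(2*z^2 + 15*z + 7)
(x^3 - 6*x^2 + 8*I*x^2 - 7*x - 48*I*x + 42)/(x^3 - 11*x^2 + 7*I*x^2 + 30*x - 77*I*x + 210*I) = (x + I)/(x - 5)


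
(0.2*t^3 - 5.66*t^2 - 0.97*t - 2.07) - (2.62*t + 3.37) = 0.2*t^3 - 5.66*t^2 - 3.59*t - 5.44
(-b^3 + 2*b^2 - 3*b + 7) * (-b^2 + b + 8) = b^5 - 3*b^4 - 3*b^3 + 6*b^2 - 17*b + 56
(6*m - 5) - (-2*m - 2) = 8*m - 3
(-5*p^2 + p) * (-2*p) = 10*p^3 - 2*p^2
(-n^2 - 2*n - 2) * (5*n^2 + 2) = -5*n^4 - 10*n^3 - 12*n^2 - 4*n - 4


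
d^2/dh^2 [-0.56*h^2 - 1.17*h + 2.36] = -1.12000000000000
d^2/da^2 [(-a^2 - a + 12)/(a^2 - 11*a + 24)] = -24/(a^3 - 24*a^2 + 192*a - 512)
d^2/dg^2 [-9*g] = 0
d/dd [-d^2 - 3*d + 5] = -2*d - 3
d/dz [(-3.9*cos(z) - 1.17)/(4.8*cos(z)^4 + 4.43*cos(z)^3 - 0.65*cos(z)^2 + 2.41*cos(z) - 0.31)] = (-56.16*cos(z)^4 - 57.018*cos(z)^3 - 13.0143*cos(z)^2 + 1.521*cos(z) - 4.0287)*sin(z)/(23.04*cos(z)^8 + 42.528*cos(z)^7 + 13.3849*cos(z)^6 + 17.377*cos(z)^5 + 18.7991*cos(z)^4 - 5.8796*cos(z)^3 + 6.2111*cos(z)^2 - 1.4942*cos(z) + 0.0961)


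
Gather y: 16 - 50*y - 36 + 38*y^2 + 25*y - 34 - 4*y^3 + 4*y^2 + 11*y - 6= -4*y^3 + 42*y^2 - 14*y - 60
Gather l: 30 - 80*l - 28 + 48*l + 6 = 8 - 32*l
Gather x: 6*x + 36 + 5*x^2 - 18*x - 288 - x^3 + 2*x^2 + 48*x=-x^3 + 7*x^2 + 36*x - 252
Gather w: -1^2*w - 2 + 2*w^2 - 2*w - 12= 2*w^2 - 3*w - 14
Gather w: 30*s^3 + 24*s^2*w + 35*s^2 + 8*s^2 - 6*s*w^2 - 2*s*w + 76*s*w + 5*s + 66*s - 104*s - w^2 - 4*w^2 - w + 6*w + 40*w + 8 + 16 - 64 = 30*s^3 + 43*s^2 - 33*s + w^2*(-6*s - 5) + w*(24*s^2 + 74*s + 45) - 40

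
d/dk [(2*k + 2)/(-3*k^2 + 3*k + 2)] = 2*(3*k^2 + 6*k - 1)/(9*k^4 - 18*k^3 - 3*k^2 + 12*k + 4)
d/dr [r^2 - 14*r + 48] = 2*r - 14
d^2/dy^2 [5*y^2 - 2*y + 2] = 10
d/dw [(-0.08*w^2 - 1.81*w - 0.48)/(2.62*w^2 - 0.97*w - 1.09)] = (4.8198*w^2 + 2.6896*w + 1.5073)/(6.8644*w^4 - 5.0828*w^3 - 4.7707*w^2 + 2.1146*w + 1.1881)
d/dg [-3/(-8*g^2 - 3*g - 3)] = 3*(-16*g - 3)/(8*g^2 + 3*g + 3)^2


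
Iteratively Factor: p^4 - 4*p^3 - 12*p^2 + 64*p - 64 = (p - 4)*(p^3 - 12*p + 16) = (p - 4)*(p + 4)*(p^2 - 4*p + 4) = (p - 4)*(p - 2)*(p + 4)*(p - 2)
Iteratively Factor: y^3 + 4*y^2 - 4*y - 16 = (y - 2)*(y^2 + 6*y + 8) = (y - 2)*(y + 4)*(y + 2)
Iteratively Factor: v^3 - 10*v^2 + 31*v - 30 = (v - 3)*(v^2 - 7*v + 10) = (v - 5)*(v - 3)*(v - 2)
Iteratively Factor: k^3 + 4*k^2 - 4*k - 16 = (k + 4)*(k^2 - 4) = (k - 2)*(k + 4)*(k + 2)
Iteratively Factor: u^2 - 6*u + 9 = (u - 3)*(u - 3)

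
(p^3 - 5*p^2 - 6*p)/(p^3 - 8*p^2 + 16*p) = (p^2 - 5*p - 6)/(p^2 - 8*p + 16)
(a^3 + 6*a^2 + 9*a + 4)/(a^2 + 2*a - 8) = (a^2 + 2*a + 1)/(a - 2)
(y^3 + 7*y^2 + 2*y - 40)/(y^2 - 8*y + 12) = (y^2 + 9*y + 20)/(y - 6)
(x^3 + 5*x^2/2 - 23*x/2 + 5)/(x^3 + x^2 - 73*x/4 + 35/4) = 2*(x - 2)/(2*x - 7)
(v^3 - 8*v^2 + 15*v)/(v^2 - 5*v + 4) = v*(v^2 - 8*v + 15)/(v^2 - 5*v + 4)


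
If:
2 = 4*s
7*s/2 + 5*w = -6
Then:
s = 1/2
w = -31/20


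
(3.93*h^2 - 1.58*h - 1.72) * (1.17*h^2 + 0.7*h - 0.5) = 4.5981*h^4 + 0.9024*h^3 - 5.0834*h^2 - 0.414*h + 0.86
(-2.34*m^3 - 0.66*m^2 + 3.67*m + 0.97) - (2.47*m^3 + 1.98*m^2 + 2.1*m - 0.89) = -4.81*m^3 - 2.64*m^2 + 1.57*m + 1.86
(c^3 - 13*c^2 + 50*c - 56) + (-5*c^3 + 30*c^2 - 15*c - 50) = -4*c^3 + 17*c^2 + 35*c - 106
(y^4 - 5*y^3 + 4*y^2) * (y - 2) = y^5 - 7*y^4 + 14*y^3 - 8*y^2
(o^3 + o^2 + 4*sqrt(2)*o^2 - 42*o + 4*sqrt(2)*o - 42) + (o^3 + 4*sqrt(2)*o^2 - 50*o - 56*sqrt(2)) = 2*o^3 + o^2 + 8*sqrt(2)*o^2 - 92*o + 4*sqrt(2)*o - 56*sqrt(2) - 42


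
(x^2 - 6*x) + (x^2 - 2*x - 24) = 2*x^2 - 8*x - 24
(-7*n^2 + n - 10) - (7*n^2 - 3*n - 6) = -14*n^2 + 4*n - 4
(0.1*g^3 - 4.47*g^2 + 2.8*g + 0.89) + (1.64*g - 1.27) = 0.1*g^3 - 4.47*g^2 + 4.44*g - 0.38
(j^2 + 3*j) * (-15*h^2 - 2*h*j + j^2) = -15*h^2*j^2 - 45*h^2*j - 2*h*j^3 - 6*h*j^2 + j^4 + 3*j^3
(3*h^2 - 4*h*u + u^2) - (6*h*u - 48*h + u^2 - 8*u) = 3*h^2 - 10*h*u + 48*h + 8*u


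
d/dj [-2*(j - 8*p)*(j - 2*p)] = -4*j + 20*p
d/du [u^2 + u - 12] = 2*u + 1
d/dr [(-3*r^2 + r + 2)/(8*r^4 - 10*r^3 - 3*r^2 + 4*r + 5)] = (48*r^5 - 54*r^4 - 44*r^3 + 51*r^2 - 18*r - 3)/(64*r^8 - 160*r^7 + 52*r^6 + 124*r^5 + 9*r^4 - 124*r^3 - 14*r^2 + 40*r + 25)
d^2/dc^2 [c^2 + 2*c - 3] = 2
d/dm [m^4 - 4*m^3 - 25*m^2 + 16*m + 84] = 4*m^3 - 12*m^2 - 50*m + 16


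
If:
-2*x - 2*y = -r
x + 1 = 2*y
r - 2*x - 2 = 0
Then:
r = 4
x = 1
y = 1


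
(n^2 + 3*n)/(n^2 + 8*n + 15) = n/(n + 5)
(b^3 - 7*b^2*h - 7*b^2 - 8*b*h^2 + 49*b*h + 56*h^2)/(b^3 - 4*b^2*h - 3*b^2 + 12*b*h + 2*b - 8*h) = (b^3 - 7*b^2*h - 7*b^2 - 8*b*h^2 + 49*b*h + 56*h^2)/(b^3 - 4*b^2*h - 3*b^2 + 12*b*h + 2*b - 8*h)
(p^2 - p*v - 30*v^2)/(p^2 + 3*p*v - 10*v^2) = (p - 6*v)/(p - 2*v)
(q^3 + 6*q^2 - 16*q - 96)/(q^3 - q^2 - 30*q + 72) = (q + 4)/(q - 3)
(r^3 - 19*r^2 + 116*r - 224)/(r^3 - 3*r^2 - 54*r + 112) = (r^2 - 11*r + 28)/(r^2 + 5*r - 14)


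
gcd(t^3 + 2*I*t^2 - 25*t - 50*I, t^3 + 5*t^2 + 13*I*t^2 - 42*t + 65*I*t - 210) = t + 5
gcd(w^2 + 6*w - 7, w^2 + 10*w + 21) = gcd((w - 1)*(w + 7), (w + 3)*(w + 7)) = w + 7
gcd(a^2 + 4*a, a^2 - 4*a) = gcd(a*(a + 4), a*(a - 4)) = a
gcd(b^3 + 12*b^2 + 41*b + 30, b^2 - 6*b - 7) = b + 1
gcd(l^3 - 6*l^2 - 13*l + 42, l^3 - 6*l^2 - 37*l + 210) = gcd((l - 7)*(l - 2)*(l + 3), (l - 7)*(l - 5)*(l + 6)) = l - 7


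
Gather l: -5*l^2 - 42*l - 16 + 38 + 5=-5*l^2 - 42*l + 27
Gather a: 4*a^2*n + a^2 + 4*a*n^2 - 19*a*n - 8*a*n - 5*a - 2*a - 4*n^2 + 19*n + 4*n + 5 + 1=a^2*(4*n + 1) + a*(4*n^2 - 27*n - 7) - 4*n^2 + 23*n + 6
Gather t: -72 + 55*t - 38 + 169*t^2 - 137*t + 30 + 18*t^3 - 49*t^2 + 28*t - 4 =18*t^3 + 120*t^2 - 54*t - 84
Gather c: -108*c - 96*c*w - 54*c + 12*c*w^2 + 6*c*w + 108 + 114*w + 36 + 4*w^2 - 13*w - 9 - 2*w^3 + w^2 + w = c*(12*w^2 - 90*w - 162) - 2*w^3 + 5*w^2 + 102*w + 135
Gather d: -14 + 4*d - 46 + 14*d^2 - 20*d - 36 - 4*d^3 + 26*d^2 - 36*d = -4*d^3 + 40*d^2 - 52*d - 96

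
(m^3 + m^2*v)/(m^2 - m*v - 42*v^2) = m^2*(-m - v)/(-m^2 + m*v + 42*v^2)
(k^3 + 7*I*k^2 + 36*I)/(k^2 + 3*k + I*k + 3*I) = (k^3 + 7*I*k^2 + 36*I)/(k^2 + k*(3 + I) + 3*I)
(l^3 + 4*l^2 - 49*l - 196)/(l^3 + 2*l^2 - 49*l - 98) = (l + 4)/(l + 2)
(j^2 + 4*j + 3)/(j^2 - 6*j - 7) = (j + 3)/(j - 7)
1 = 1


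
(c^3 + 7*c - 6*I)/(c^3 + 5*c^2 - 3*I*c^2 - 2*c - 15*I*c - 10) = (c + 3*I)/(c + 5)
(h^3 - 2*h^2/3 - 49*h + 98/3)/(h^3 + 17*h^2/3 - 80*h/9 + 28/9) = 3*(h - 7)/(3*h - 2)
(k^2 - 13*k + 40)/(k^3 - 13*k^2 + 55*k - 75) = (k - 8)/(k^2 - 8*k + 15)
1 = 1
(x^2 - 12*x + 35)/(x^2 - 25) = (x - 7)/(x + 5)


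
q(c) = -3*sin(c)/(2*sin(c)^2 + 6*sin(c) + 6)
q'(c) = -3*(-4*sin(c)*cos(c) - 6*cos(c))*sin(c)/(2*sin(c)^2 + 6*sin(c) + 6)^2 - 3*cos(c)/(2*sin(c)^2 + 6*sin(c) + 6)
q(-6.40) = 0.07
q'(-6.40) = -0.63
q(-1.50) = 1.49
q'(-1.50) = -0.21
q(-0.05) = 0.03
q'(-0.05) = -0.55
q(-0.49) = 0.39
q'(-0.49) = -1.12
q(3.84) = 0.65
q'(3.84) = 1.35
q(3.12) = -0.01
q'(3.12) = 0.48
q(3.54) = 0.29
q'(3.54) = 1.00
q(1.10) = -0.21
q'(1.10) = -0.04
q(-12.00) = -0.16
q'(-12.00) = -0.14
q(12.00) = 0.48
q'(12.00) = -1.22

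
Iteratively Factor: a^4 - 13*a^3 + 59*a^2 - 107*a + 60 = (a - 5)*(a^3 - 8*a^2 + 19*a - 12) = (a - 5)*(a - 3)*(a^2 - 5*a + 4) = (a - 5)*(a - 4)*(a - 3)*(a - 1)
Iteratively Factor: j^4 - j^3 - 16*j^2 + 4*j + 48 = (j - 2)*(j^3 + j^2 - 14*j - 24) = (j - 2)*(j + 2)*(j^2 - j - 12) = (j - 2)*(j + 2)*(j + 3)*(j - 4)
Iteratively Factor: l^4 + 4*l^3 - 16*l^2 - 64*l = (l + 4)*(l^3 - 16*l) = (l - 4)*(l + 4)*(l^2 + 4*l) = l*(l - 4)*(l + 4)*(l + 4)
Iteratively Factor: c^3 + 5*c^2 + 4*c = (c + 4)*(c^2 + c) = c*(c + 4)*(c + 1)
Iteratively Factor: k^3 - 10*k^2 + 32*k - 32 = (k - 4)*(k^2 - 6*k + 8) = (k - 4)^2*(k - 2)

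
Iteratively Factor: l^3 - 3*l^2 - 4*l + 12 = (l - 3)*(l^2 - 4) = (l - 3)*(l - 2)*(l + 2)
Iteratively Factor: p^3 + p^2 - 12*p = (p)*(p^2 + p - 12) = p*(p - 3)*(p + 4)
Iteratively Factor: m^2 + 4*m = (m + 4)*(m)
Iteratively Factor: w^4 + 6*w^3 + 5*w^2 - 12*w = (w - 1)*(w^3 + 7*w^2 + 12*w) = w*(w - 1)*(w^2 + 7*w + 12) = w*(w - 1)*(w + 3)*(w + 4)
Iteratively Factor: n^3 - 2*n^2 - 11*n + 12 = (n - 1)*(n^2 - n - 12) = (n - 1)*(n + 3)*(n - 4)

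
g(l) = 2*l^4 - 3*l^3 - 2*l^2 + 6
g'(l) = 8*l^3 - 9*l^2 - 4*l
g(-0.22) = 5.94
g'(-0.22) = 0.36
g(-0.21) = 5.94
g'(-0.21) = 0.37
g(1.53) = 1.53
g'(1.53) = 1.46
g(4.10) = 330.77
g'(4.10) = 383.68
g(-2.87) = 196.14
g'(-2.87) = -251.77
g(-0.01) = 6.00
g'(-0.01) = 0.04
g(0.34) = 5.68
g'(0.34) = -2.09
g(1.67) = 2.01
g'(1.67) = 5.48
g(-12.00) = 46374.00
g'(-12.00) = -15072.00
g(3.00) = 69.00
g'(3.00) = 123.00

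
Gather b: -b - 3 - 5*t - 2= -b - 5*t - 5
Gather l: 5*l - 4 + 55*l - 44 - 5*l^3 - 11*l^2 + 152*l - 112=-5*l^3 - 11*l^2 + 212*l - 160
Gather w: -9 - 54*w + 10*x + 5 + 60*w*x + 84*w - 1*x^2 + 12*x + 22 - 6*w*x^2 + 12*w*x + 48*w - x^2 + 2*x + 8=w*(-6*x^2 + 72*x + 78) - 2*x^2 + 24*x + 26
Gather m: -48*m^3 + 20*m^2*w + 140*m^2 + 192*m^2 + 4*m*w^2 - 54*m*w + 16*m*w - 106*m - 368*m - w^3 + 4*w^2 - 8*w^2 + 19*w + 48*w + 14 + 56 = -48*m^3 + m^2*(20*w + 332) + m*(4*w^2 - 38*w - 474) - w^3 - 4*w^2 + 67*w + 70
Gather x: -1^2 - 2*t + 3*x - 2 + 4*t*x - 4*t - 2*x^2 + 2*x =-6*t - 2*x^2 + x*(4*t + 5) - 3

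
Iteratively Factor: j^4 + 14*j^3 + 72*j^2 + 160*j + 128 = (j + 4)*(j^3 + 10*j^2 + 32*j + 32) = (j + 2)*(j + 4)*(j^2 + 8*j + 16) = (j + 2)*(j + 4)^2*(j + 4)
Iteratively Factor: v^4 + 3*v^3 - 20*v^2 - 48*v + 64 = (v - 4)*(v^3 + 7*v^2 + 8*v - 16) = (v - 4)*(v - 1)*(v^2 + 8*v + 16) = (v - 4)*(v - 1)*(v + 4)*(v + 4)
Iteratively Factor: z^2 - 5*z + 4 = (z - 1)*(z - 4)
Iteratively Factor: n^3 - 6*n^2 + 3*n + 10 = (n + 1)*(n^2 - 7*n + 10) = (n - 5)*(n + 1)*(n - 2)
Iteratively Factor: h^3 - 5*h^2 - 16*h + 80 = (h + 4)*(h^2 - 9*h + 20) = (h - 5)*(h + 4)*(h - 4)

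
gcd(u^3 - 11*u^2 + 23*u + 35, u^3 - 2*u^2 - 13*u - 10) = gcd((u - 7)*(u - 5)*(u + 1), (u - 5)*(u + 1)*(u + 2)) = u^2 - 4*u - 5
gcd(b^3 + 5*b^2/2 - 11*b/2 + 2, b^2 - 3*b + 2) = b - 1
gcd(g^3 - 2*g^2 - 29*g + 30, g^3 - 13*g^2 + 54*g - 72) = g - 6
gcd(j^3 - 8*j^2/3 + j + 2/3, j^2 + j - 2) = j - 1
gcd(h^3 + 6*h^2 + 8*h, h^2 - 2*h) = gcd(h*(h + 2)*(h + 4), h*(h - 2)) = h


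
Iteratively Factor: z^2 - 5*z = (z)*(z - 5)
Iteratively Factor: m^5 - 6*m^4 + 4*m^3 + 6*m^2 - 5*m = (m - 1)*(m^4 - 5*m^3 - m^2 + 5*m) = (m - 1)^2*(m^3 - 4*m^2 - 5*m) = (m - 1)^2*(m + 1)*(m^2 - 5*m) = m*(m - 1)^2*(m + 1)*(m - 5)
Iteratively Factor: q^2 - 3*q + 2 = (q - 1)*(q - 2)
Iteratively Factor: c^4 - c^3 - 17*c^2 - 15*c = (c + 3)*(c^3 - 4*c^2 - 5*c) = c*(c + 3)*(c^2 - 4*c - 5) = c*(c + 1)*(c + 3)*(c - 5)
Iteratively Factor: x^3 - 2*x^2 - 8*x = (x - 4)*(x^2 + 2*x) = x*(x - 4)*(x + 2)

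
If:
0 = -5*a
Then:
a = 0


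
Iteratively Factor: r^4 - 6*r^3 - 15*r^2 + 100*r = (r - 5)*(r^3 - r^2 - 20*r) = (r - 5)*(r + 4)*(r^2 - 5*r) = r*(r - 5)*(r + 4)*(r - 5)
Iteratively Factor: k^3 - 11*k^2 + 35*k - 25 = (k - 5)*(k^2 - 6*k + 5) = (k - 5)^2*(k - 1)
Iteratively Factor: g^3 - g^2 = (g)*(g^2 - g) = g*(g - 1)*(g)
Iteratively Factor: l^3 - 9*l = (l)*(l^2 - 9) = l*(l + 3)*(l - 3)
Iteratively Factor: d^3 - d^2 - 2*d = (d)*(d^2 - d - 2) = d*(d - 2)*(d + 1)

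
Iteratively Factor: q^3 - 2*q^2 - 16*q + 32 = (q - 4)*(q^2 + 2*q - 8) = (q - 4)*(q - 2)*(q + 4)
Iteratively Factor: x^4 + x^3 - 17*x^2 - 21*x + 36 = (x - 1)*(x^3 + 2*x^2 - 15*x - 36) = (x - 1)*(x + 3)*(x^2 - x - 12) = (x - 4)*(x - 1)*(x + 3)*(x + 3)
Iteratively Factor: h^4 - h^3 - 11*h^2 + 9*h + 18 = (h + 1)*(h^3 - 2*h^2 - 9*h + 18) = (h + 1)*(h + 3)*(h^2 - 5*h + 6) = (h - 2)*(h + 1)*(h + 3)*(h - 3)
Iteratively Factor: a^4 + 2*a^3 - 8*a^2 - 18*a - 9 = (a - 3)*(a^3 + 5*a^2 + 7*a + 3) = (a - 3)*(a + 1)*(a^2 + 4*a + 3) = (a - 3)*(a + 1)*(a + 3)*(a + 1)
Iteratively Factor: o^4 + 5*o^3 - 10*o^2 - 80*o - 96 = (o - 4)*(o^3 + 9*o^2 + 26*o + 24) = (o - 4)*(o + 2)*(o^2 + 7*o + 12) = (o - 4)*(o + 2)*(o + 4)*(o + 3)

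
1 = 1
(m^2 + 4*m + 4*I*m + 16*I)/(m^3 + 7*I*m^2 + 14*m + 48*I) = (m^2 + 4*m*(1 + I) + 16*I)/(m^3 + 7*I*m^2 + 14*m + 48*I)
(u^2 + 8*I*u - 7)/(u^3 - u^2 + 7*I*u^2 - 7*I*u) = (u + I)/(u*(u - 1))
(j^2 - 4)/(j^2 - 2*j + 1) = (j^2 - 4)/(j^2 - 2*j + 1)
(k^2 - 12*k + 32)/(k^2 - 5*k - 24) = (k - 4)/(k + 3)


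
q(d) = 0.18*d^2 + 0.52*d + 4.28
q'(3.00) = 1.60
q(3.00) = 7.46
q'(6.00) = 2.68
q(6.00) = 13.88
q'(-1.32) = 0.04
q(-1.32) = 3.91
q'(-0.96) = 0.17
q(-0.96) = 3.95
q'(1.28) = 0.98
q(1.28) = 5.24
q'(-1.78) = -0.12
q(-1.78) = 3.92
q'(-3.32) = -0.68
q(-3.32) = 4.54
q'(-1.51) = -0.02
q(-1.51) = 3.91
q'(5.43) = 2.47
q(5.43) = 12.41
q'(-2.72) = -0.46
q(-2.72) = 4.20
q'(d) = 0.36*d + 0.52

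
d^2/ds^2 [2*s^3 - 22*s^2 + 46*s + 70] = 12*s - 44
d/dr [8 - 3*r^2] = -6*r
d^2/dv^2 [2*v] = 0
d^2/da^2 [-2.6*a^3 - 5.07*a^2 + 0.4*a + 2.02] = -15.6*a - 10.14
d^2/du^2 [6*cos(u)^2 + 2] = -12*cos(2*u)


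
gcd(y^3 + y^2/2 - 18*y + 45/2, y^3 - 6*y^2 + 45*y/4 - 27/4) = y^2 - 9*y/2 + 9/2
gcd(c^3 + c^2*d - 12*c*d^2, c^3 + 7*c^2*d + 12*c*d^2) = c^2 + 4*c*d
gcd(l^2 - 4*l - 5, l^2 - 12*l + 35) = l - 5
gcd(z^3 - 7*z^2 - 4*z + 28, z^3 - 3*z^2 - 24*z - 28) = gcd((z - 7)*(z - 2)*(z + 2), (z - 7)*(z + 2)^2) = z^2 - 5*z - 14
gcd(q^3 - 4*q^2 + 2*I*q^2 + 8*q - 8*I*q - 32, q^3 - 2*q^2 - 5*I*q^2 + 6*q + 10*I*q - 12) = 1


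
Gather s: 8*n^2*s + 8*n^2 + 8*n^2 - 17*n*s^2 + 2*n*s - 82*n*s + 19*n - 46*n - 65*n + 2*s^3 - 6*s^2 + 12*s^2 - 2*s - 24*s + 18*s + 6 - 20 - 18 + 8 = 16*n^2 - 92*n + 2*s^3 + s^2*(6 - 17*n) + s*(8*n^2 - 80*n - 8) - 24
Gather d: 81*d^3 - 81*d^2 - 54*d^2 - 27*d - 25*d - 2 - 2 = 81*d^3 - 135*d^2 - 52*d - 4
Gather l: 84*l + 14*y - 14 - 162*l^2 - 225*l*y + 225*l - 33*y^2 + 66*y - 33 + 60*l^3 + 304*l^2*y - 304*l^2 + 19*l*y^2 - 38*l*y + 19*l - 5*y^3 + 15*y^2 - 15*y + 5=60*l^3 + l^2*(304*y - 466) + l*(19*y^2 - 263*y + 328) - 5*y^3 - 18*y^2 + 65*y - 42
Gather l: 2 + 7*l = 7*l + 2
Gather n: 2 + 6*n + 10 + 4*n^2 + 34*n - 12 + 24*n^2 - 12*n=28*n^2 + 28*n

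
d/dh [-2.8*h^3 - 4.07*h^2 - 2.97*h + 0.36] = -8.4*h^2 - 8.14*h - 2.97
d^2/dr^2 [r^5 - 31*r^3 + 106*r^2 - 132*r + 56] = 20*r^3 - 186*r + 212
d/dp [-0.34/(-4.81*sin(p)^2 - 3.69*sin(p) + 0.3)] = -(3.2708*sin(p) + 1.2546)*cos(p)/(4.81*sin(p)^2 + 3.69*sin(p) - 0.3)^2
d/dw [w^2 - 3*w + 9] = 2*w - 3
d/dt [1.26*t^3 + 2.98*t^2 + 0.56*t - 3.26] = 3.78*t^2 + 5.96*t + 0.56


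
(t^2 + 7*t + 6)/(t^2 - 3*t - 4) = (t + 6)/(t - 4)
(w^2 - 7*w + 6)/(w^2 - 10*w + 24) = (w - 1)/(w - 4)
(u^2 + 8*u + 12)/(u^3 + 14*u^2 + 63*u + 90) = (u + 2)/(u^2 + 8*u + 15)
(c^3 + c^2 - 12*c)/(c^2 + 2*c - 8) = c*(c - 3)/(c - 2)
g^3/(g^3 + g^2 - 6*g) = g^2/(g^2 + g - 6)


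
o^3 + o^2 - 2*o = o*(o - 1)*(o + 2)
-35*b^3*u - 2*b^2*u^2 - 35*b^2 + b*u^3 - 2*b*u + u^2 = (-7*b + u)*(5*b + u)*(b*u + 1)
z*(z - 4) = z^2 - 4*z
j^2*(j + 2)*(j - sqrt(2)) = j^4 - sqrt(2)*j^3 + 2*j^3 - 2*sqrt(2)*j^2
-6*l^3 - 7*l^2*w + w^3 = (-3*l + w)*(l + w)*(2*l + w)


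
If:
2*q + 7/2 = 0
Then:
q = -7/4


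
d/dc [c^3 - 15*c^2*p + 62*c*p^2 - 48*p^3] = 3*c^2 - 30*c*p + 62*p^2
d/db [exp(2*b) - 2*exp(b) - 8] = 2*(exp(b) - 1)*exp(b)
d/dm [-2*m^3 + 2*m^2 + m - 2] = -6*m^2 + 4*m + 1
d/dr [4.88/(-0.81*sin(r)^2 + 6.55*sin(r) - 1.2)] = (7.9056*sin(r) - 31.964)*cos(r)/(0.81*sin(r)^2 - 6.55*sin(r) + 1.2)^2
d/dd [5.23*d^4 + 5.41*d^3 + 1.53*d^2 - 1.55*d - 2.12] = 20.92*d^3 + 16.23*d^2 + 3.06*d - 1.55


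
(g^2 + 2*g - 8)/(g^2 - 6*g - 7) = (-g^2 - 2*g + 8)/(-g^2 + 6*g + 7)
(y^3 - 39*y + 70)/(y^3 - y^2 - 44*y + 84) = (y - 5)/(y - 6)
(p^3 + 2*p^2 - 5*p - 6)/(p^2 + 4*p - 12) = (p^2 + 4*p + 3)/(p + 6)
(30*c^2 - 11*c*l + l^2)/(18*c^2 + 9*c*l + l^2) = (30*c^2 - 11*c*l + l^2)/(18*c^2 + 9*c*l + l^2)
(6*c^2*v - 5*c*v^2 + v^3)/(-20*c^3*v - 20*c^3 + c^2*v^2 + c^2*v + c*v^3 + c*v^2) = v*(6*c^2 - 5*c*v + v^2)/(c*(-20*c^2*v - 20*c^2 + c*v^2 + c*v + v^3 + v^2))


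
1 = 1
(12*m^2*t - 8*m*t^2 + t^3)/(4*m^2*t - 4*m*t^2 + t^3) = (-6*m + t)/(-2*m + t)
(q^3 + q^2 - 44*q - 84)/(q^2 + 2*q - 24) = (q^2 - 5*q - 14)/(q - 4)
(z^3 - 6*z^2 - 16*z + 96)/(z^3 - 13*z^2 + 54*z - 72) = (z + 4)/(z - 3)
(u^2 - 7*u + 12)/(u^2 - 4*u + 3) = (u - 4)/(u - 1)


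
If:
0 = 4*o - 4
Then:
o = 1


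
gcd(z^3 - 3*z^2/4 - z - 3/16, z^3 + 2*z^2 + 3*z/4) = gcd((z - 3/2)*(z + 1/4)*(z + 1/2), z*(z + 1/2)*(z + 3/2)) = z + 1/2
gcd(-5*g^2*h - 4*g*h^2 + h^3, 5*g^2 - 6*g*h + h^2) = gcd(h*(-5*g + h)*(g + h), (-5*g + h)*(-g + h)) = 5*g - h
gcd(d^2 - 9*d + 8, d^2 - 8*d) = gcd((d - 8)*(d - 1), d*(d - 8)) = d - 8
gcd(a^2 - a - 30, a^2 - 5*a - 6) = a - 6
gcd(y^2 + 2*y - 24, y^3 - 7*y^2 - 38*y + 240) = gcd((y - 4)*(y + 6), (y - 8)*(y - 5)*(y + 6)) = y + 6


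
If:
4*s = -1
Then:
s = -1/4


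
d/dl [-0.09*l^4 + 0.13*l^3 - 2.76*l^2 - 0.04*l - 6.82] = -0.36*l^3 + 0.39*l^2 - 5.52*l - 0.04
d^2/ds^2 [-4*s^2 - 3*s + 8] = -8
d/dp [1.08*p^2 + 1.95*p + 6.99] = 2.16*p + 1.95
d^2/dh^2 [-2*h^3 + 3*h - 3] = -12*h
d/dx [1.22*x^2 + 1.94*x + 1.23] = 2.44*x + 1.94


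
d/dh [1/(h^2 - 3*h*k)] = (-2*h + 3*k)/(h^2*(h - 3*k)^2)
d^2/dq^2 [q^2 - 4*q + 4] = 2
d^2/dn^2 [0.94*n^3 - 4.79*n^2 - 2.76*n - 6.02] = 5.64*n - 9.58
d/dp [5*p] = 5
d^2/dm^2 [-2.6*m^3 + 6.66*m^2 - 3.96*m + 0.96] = 13.32 - 15.6*m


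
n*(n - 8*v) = n^2 - 8*n*v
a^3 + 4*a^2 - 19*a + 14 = (a - 2)*(a - 1)*(a + 7)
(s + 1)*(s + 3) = s^2 + 4*s + 3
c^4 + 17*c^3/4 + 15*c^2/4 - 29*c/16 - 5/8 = (c - 1/2)*(c + 1/4)*(c + 2)*(c + 5/2)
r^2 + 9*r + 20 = (r + 4)*(r + 5)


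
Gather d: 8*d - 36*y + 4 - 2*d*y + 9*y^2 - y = d*(8 - 2*y) + 9*y^2 - 37*y + 4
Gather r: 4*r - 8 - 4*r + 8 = 0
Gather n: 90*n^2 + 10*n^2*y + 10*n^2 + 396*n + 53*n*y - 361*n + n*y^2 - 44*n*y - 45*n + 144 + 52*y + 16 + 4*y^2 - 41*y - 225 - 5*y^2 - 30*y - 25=n^2*(10*y + 100) + n*(y^2 + 9*y - 10) - y^2 - 19*y - 90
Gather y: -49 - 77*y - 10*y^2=-10*y^2 - 77*y - 49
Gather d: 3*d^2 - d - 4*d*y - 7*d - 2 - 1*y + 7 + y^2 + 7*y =3*d^2 + d*(-4*y - 8) + y^2 + 6*y + 5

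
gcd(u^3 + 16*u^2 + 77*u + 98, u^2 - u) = 1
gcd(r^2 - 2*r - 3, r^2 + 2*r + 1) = r + 1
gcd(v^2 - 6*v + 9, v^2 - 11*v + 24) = v - 3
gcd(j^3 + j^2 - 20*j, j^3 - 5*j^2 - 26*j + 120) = j^2 + j - 20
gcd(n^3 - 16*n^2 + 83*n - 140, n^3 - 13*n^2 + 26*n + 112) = n - 7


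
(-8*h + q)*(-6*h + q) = 48*h^2 - 14*h*q + q^2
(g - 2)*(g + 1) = g^2 - g - 2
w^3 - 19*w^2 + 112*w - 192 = (w - 8)^2*(w - 3)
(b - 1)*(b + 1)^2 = b^3 + b^2 - b - 1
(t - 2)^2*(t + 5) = t^3 + t^2 - 16*t + 20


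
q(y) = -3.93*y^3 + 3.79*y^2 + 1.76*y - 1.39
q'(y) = -11.79*y^2 + 7.58*y + 1.76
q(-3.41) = 192.51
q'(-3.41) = -161.18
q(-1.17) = 8.03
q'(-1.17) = -23.25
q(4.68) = -312.98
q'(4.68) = -220.99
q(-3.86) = 274.31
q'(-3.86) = -203.17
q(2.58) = -39.11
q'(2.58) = -57.16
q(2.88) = -58.76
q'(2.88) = -74.20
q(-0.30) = -1.47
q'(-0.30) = -1.58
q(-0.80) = 1.64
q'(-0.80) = -11.85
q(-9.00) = 3154.73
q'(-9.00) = -1021.45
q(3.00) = -68.11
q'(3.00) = -81.61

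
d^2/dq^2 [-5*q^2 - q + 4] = -10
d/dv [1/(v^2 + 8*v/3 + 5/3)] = 6*(-3*v - 4)/(3*v^2 + 8*v + 5)^2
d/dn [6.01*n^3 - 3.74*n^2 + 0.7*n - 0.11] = 18.03*n^2 - 7.48*n + 0.7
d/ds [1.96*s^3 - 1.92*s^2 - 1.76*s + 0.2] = 5.88*s^2 - 3.84*s - 1.76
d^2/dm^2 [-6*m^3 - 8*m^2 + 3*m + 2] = -36*m - 16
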